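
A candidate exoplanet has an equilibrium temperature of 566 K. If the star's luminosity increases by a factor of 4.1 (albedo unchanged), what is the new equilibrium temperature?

T_eq ≈ 805 K

T_eq ∝ L^(1/4) · d^(−1/2).
T′ = 566 × 4.1^(1/4) = 805 K.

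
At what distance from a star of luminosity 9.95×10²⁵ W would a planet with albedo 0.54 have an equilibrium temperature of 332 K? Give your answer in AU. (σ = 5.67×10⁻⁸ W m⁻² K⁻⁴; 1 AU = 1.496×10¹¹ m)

From T_eq⁴ = L(1−A)/(16πσd²): d = √[L(1−A)/(16πσT_eq⁴)].
d = √[9.95×10²⁵ × 0.46 / (16π × 5.67×10⁻⁸ × (332)⁴)] = 3.64×10¹⁰ m = 0.243 AU.

d ≈ 0.243 AU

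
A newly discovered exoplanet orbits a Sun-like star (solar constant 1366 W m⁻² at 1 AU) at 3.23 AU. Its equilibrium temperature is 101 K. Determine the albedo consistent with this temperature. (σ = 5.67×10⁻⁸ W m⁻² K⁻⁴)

Flux at 3.23 AU: S = 1366/3.23² = 131 W m⁻².
From T_eq⁴ = S(1−A)/(4σ): 1−A = 4σT_eq⁴/S.
1−A = 4 × 5.67×10⁻⁸ × (101)⁴ / 131 = 0.180.

A ≈ 0.82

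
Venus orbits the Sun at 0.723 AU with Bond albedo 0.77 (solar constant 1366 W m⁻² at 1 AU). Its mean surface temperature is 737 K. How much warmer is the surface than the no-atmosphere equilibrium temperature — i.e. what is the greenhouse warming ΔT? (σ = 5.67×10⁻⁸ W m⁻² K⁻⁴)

ΔT ≈ 510.1 K

S = 1366/0.723² = 2613 W m⁻².
T_eq = [S(1−A)/(4σ)]^(1/4) = [2613×0.23/(4×5.67×10⁻⁸)]^(1/4) = 226.9 K.
ΔT = T_surf − T_eq = 737 − 226.9.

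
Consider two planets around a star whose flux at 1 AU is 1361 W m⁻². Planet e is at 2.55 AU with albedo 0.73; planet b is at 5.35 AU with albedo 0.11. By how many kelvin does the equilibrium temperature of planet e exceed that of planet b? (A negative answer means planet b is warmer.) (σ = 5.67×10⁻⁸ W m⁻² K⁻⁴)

T_eq = [S₀(1−A)/(4σd²)]^(1/4), so T ∝ (1−A)^(1/4) / √d.
T₁ = [1361×0.27/(4×5.67×10⁻⁸×2.55²)]^(1/4) = 125.64 K.
T₂ = [1361×0.89/(4×5.67×10⁻⁸×5.35²)]^(1/4) = 116.88 K.

ΔT ≈ 8.8 K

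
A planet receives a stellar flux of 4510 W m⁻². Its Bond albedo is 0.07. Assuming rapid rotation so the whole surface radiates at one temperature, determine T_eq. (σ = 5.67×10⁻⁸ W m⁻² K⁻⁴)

T_eq ≈ 369 K

Energy balance: absorbed = emitted ⇒ πR²·S(1−A) = 4πR²·σT_eq⁴, so T_eq⁴ = S(1−A)/(4σ).
T_eq = [4510 × 0.93 / (4 × 5.67×10⁻⁸)]^(1/4) = (1.85×10¹⁰)^(1/4) = 369 K.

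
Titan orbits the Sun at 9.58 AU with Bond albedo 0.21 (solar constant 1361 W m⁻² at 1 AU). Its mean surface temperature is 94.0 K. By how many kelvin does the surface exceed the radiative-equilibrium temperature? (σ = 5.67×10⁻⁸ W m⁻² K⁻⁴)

ΔT ≈ 9.2 K

S = 1361/9.58² = 14.83 W m⁻².
T_eq = [S(1−A)/(4σ)]^(1/4) = [14.83×0.79/(4×5.67×10⁻⁸)]^(1/4) = 84.8 K.
ΔT = T_surf − T_eq = 94 − 84.8.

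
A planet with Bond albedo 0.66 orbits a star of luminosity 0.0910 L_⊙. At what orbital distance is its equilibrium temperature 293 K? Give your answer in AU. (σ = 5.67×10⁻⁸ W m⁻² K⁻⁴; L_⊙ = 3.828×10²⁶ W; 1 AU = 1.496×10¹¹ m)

d ≈ 0.159 AU

L = 0.0910 × 3.828×10²⁶ = 3.48×10²⁵ W.
From T_eq⁴ = L(1−A)/(16πσd²): d = √[L(1−A)/(16πσT_eq⁴)].
d = √[3.48×10²⁵ × 0.34 / (16π × 5.67×10⁻⁸ × (293)⁴)] = 2.37×10¹⁰ m = 0.159 AU.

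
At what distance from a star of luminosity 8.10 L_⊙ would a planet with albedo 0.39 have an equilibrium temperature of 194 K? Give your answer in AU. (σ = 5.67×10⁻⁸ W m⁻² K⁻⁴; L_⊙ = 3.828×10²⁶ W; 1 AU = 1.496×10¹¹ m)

L = 8.10 × 3.828×10²⁶ = 3.10×10²⁷ W.
From T_eq⁴ = L(1−A)/(16πσd²): d = √[L(1−A)/(16πσT_eq⁴)].
d = √[3.10×10²⁷ × 0.61 / (16π × 5.67×10⁻⁸ × (194)⁴)] = 6.84×10¹¹ m = 4.58 AU.

d ≈ 4.58 AU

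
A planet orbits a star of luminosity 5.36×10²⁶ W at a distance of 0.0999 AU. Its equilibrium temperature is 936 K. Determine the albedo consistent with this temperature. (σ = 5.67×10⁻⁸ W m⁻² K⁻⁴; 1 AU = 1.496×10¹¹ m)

A ≈ 0.09

d = 0.0999 AU = 1.49×10¹⁰ m.
Flux: S = L/(4πd²) = 5.36×10²⁶/(4π×(1.49×10¹⁰)²) = 1.91×10⁵ W m⁻².
From T_eq⁴ = S(1−A)/(4σ): 1−A = 4σT_eq⁴/S.
1−A = 4 × 5.67×10⁻⁸ × (936)⁴ / 1.91×10⁵ = 0.912.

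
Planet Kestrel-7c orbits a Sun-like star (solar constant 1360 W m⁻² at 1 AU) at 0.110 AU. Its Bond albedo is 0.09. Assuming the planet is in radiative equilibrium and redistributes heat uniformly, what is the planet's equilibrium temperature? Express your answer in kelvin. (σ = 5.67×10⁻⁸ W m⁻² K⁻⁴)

T_eq ≈ 819 K

Flux at 0.110 AU: S = 1360/0.110² = 1.12×10⁵ W m⁻².
Energy balance: absorbed = emitted ⇒ πR²·S(1−A) = 4πR²·σT_eq⁴, so T_eq⁴ = S(1−A)/(4σ).
T_eq = [1.12×10⁵ × 0.91 / (4 × 5.67×10⁻⁸)]^(1/4) = (4.51×10¹¹)^(1/4) = 819 K.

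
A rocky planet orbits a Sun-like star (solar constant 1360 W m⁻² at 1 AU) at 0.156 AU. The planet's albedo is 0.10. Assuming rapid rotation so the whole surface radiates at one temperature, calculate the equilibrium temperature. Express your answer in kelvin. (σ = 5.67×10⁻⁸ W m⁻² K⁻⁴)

Flux at 0.156 AU: S = 1360/0.156² = 5.59×10⁴ W m⁻².
Energy balance: absorbed = emitted ⇒ πR²·S(1−A) = 4πR²·σT_eq⁴, so T_eq⁴ = S(1−A)/(4σ).
T_eq = [5.59×10⁴ × 0.90 / (4 × 5.67×10⁻⁸)]^(1/4) = (2.22×10¹¹)^(1/4) = 686 K.

T_eq ≈ 686 K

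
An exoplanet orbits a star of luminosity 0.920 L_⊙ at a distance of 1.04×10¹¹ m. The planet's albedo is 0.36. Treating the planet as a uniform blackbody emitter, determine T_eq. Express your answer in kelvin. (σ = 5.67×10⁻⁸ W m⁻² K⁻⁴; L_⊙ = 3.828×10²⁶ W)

L = 0.920 × 3.828×10²⁶ = 3.52×10²⁶ W.
Flux: S = L/(4πd²) = 3.52×10²⁶/(4π×(1.04×10¹¹)²) = 2590 W m⁻².
Energy balance: absorbed = emitted ⇒ πR²·S(1−A) = 4πR²·σT_eq⁴, so T_eq⁴ = S(1−A)/(4σ).
T_eq = [2590 × 0.64 / (4 × 5.67×10⁻⁸)]^(1/4) = (7.31×10⁹)^(1/4) = 292 K.

T_eq ≈ 292 K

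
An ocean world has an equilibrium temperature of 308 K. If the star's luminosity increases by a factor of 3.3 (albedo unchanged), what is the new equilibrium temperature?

T_eq ≈ 415 K

T_eq ∝ L^(1/4) · d^(−1/2).
T′ = 308 × 3.3^(1/4) = 415 K.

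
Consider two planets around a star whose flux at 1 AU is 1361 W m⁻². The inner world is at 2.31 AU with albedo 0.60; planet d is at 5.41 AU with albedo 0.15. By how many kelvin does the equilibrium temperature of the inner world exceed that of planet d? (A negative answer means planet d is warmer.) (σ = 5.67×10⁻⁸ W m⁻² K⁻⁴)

T_eq = [S₀(1−A)/(4σd²)]^(1/4), so T ∝ (1−A)^(1/4) / √d.
T₁ = [1361×0.40/(4×5.67×10⁻⁸×2.31²)]^(1/4) = 145.63 K.
T₂ = [1361×0.85/(4×5.67×10⁻⁸×5.41²)]^(1/4) = 114.90 K.

ΔT ≈ 30.7 K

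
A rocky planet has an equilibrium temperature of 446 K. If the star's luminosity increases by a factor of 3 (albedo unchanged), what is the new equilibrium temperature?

T_eq ≈ 587 K

T_eq ∝ L^(1/4) · d^(−1/2).
T′ = 446 × 3^(1/4) = 587 K.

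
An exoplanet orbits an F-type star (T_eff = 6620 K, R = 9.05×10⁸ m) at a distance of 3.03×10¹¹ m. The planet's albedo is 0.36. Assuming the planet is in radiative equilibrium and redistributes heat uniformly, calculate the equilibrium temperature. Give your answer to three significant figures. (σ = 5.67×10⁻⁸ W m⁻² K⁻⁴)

L = 4πR_⋆²σT_⋆⁴ = 4π(9.05×10⁸)² × 5.67×10⁻⁸ × (6620)⁴ = 1.12×10²⁷ W.
S = L/(4πd²) = 971 W m⁻².
Energy balance: absorbed = emitted ⇒ πR²·S(1−A) = 4πR²·σT_eq⁴, so T_eq⁴ = S(1−A)/(4σ).
T_eq = [971 × 0.64 / (4 × 5.67×10⁻⁸)]^(1/4) = (2.74×10⁹)^(1/4) = 229 K.

T_eq ≈ 229 K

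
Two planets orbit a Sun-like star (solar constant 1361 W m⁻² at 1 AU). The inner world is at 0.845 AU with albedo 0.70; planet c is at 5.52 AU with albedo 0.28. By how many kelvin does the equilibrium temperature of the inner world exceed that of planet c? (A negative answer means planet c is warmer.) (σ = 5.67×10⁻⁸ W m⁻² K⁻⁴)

T_eq = [S₀(1−A)/(4σd²)]^(1/4), so T ∝ (1−A)^(1/4) / √d.
T₁ = [1361×0.30/(4×5.67×10⁻⁸×0.845²)]^(1/4) = 224.08 K.
T₂ = [1361×0.72/(4×5.67×10⁻⁸×5.52²)]^(1/4) = 109.12 K.

ΔT ≈ 115.0 K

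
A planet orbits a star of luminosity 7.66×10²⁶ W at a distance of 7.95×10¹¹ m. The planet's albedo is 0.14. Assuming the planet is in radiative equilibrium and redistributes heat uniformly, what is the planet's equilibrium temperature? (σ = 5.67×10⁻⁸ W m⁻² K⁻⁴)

Flux: S = L/(4πd²) = 7.66×10²⁶/(4π×(7.95×10¹¹)²) = 96.4 W m⁻².
Energy balance: absorbed = emitted ⇒ πR²·S(1−A) = 4πR²·σT_eq⁴, so T_eq⁴ = S(1−A)/(4σ).
T_eq = [96.4 × 0.86 / (4 × 5.67×10⁻⁸)]^(1/4) = (3.66×10⁸)^(1/4) = 138 K.

T_eq ≈ 138 K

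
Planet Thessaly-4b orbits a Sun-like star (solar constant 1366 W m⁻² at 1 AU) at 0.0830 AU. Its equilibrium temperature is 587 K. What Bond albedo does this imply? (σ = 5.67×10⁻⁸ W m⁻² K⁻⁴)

A ≈ 0.86

Flux at 0.0830 AU: S = 1366/0.0830² = 1.98×10⁵ W m⁻².
From T_eq⁴ = S(1−A)/(4σ): 1−A = 4σT_eq⁴/S.
1−A = 4 × 5.67×10⁻⁸ × (587)⁴ / 1.98×10⁵ = 0.136.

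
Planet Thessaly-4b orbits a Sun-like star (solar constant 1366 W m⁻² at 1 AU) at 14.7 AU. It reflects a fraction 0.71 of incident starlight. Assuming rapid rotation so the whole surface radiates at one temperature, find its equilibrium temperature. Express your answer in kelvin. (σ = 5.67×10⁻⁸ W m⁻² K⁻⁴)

T_eq ≈ 53.3 K

Flux at 14.7 AU: S = 1366/14.7² = 6.32 W m⁻².
Energy balance: absorbed = emitted ⇒ πR²·S(1−A) = 4πR²·σT_eq⁴, so T_eq⁴ = S(1−A)/(4σ).
T_eq = [6.32 × 0.29 / (4 × 5.67×10⁻⁸)]^(1/4) = (8.08×10⁶)^(1/4) = 53.3 K.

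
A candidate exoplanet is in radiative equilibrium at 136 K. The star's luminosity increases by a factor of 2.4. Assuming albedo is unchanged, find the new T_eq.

T_eq ∝ L^(1/4) · d^(−1/2).
T′ = 136 × 2.4^(1/4) = 169 K.

T_eq ≈ 169 K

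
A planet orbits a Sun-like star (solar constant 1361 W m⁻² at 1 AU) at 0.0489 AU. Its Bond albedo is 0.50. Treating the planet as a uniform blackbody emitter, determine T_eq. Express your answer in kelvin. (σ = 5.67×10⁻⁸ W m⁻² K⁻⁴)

T_eq ≈ 1060 K

Flux at 0.0489 AU: S = 1361/0.0489² = 5.69×10⁵ W m⁻².
Energy balance: absorbed = emitted ⇒ πR²·S(1−A) = 4πR²·σT_eq⁴, so T_eq⁴ = S(1−A)/(4σ).
T_eq = [5.69×10⁵ × 0.50 / (4 × 5.67×10⁻⁸)]^(1/4) = (1.25×10¹²)^(1/4) = 1060 K.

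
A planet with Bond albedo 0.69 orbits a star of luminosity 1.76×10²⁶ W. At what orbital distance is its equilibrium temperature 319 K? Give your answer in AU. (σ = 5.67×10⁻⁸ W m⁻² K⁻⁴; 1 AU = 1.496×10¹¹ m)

d ≈ 0.287 AU

From T_eq⁴ = L(1−A)/(16πσd²): d = √[L(1−A)/(16πσT_eq⁴)].
d = √[1.76×10²⁶ × 0.31 / (16π × 5.67×10⁻⁸ × (319)⁴)] = 4.30×10¹⁰ m = 0.287 AU.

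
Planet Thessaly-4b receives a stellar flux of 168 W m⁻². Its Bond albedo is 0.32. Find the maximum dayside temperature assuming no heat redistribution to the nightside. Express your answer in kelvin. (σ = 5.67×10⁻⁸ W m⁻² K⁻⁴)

T_ss ≈ 212 K

With no redistribution each surface element balances locally: S(1−A) = σT⁴.
T = [168 × 0.68 / 5.67×10⁻⁸]^(1/4) = (2.01×10⁹)^(1/4) = 212 K.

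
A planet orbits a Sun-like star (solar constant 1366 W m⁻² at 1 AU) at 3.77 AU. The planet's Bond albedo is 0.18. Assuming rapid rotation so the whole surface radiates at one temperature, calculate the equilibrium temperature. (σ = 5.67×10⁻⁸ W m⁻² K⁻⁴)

Flux at 3.77 AU: S = 1366/3.77² = 96.1 W m⁻².
Energy balance: absorbed = emitted ⇒ πR²·S(1−A) = 4πR²·σT_eq⁴, so T_eq⁴ = S(1−A)/(4σ).
T_eq = [96.1 × 0.82 / (4 × 5.67×10⁻⁸)]^(1/4) = (3.47×10⁸)^(1/4) = 137 K.

T_eq ≈ 137 K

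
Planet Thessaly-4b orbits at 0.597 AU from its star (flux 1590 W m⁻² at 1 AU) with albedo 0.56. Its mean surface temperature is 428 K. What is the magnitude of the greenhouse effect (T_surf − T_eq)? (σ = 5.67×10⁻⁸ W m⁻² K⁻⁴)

ΔT ≈ 123.0 K

S = 1590/0.597² = 4461 W m⁻².
T_eq = [S(1−A)/(4σ)]^(1/4) = [4461×0.44/(4×5.67×10⁻⁸)]^(1/4) = 305.0 K.
ΔT = T_surf − T_eq = 428 − 305.0.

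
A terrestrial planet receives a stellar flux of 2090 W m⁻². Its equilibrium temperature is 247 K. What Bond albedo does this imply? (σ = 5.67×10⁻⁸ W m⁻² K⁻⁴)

A ≈ 0.60

From T_eq⁴ = S(1−A)/(4σ): 1−A = 4σT_eq⁴/S.
1−A = 4 × 5.67×10⁻⁸ × (247)⁴ / 2090 = 0.404.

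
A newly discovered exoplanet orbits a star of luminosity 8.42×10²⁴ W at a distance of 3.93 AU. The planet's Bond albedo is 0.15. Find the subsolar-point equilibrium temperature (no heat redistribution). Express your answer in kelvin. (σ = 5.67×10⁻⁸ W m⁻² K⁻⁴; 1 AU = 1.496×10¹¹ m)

T_ss ≈ 73.4 K

d = 3.93 AU = 5.88×10¹¹ m.
Flux: S = L/(4πd²) = 8.42×10²⁴/(4π×(5.88×10¹¹)²) = 1.94 W m⁻².
At the subsolar point the surface absorbs S(1−A) and emits σT⁴ per unit area — no factor of 4, since only the local patch is in balance.
T = [1.94 × 0.85 / 5.67×10⁻⁸]^(1/4) = (2.91×10⁷)^(1/4) = 73.4 K.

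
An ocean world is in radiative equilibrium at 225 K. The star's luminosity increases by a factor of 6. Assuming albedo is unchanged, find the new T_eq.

T_eq ≈ 352 K

T_eq ∝ L^(1/4) · d^(−1/2).
T′ = 225 × 6^(1/4) = 352 K.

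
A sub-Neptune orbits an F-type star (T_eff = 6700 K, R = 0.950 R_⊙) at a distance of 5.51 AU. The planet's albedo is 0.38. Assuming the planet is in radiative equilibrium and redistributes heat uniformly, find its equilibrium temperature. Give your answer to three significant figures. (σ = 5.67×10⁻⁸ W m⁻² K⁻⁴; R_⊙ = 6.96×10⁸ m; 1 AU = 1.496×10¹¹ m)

R_⋆ = 0.950 × 6.96×10⁸ = 6.61×10⁸ m.
d = 5.51 AU = 8.24×10¹¹ m.
L = 4πR_⋆²σT_⋆⁴ = 4π(6.61×10⁸)² × 5.67×10⁻⁸ × (6700)⁴ = 6.28×10²⁶ W.
S = L/(4πd²) = 73.5 W m⁻².
Energy balance: absorbed = emitted ⇒ πR²·S(1−A) = 4πR²·σT_eq⁴, so T_eq⁴ = S(1−A)/(4σ).
T_eq = [73.5 × 0.62 / (4 × 5.67×10⁻⁸)]^(1/4) = (2.01×10⁸)^(1/4) = 119 K.

T_eq ≈ 119 K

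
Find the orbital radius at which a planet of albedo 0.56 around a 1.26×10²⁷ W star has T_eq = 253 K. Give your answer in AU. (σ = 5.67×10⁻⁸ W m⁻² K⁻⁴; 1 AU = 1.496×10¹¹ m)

d ≈ 1.46 AU

From T_eq⁴ = L(1−A)/(16πσd²): d = √[L(1−A)/(16πσT_eq⁴)].
d = √[1.26×10²⁷ × 0.44 / (16π × 5.67×10⁻⁸ × (253)⁴)] = 2.18×10¹¹ m = 1.46 AU.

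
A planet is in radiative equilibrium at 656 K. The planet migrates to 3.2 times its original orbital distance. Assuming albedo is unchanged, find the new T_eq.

T_eq ≈ 367 K

T_eq ∝ L^(1/4) · d^(−1/2).
T′ = 656 / 3.2^(1/2) = 367 K.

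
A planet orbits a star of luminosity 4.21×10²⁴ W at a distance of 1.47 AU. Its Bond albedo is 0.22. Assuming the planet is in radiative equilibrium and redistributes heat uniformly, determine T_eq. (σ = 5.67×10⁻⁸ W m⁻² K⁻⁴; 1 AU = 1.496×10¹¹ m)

d = 1.47 AU = 2.20×10¹¹ m.
Flux: S = L/(4πd²) = 4.21×10²⁴/(4π×(2.20×10¹¹)²) = 6.93 W m⁻².
Energy balance: absorbed = emitted ⇒ πR²·S(1−A) = 4πR²·σT_eq⁴, so T_eq⁴ = S(1−A)/(4σ).
T_eq = [6.93 × 0.78 / (4 × 5.67×10⁻⁸)]^(1/4) = (2.38×10⁷)^(1/4) = 69.9 K.

T_eq ≈ 69.9 K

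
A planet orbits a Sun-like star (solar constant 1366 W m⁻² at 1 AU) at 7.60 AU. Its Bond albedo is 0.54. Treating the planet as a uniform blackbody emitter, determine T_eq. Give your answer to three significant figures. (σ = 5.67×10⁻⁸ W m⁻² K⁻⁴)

Flux at 7.60 AU: S = 1366/7.60² = 23.6 W m⁻².
Energy balance: absorbed = emitted ⇒ πR²·S(1−A) = 4πR²·σT_eq⁴, so T_eq⁴ = S(1−A)/(4σ).
T_eq = [23.6 × 0.46 / (4 × 5.67×10⁻⁸)]^(1/4) = (4.80×10⁷)^(1/4) = 83.2 K.

T_eq ≈ 83.2 K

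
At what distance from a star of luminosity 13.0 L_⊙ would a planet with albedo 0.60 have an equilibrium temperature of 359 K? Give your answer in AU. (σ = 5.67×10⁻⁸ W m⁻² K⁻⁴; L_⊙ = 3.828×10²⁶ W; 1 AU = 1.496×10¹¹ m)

d ≈ 1.37 AU

L = 13.0 × 3.828×10²⁶ = 4.98×10²⁷ W.
From T_eq⁴ = L(1−A)/(16πσd²): d = √[L(1−A)/(16πσT_eq⁴)].
d = √[4.98×10²⁷ × 0.40 / (16π × 5.67×10⁻⁸ × (359)⁴)] = 2.05×10¹¹ m = 1.37 AU.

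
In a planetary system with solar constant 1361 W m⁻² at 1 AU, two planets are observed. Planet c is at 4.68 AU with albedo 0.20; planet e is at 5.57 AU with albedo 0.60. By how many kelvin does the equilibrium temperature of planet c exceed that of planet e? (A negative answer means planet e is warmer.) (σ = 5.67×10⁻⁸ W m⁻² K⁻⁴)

ΔT ≈ 27.9 K

T_eq = [S₀(1−A)/(4σd²)]^(1/4), so T ∝ (1−A)^(1/4) / √d.
T₁ = [1361×0.80/(4×5.67×10⁻⁸×4.68²)]^(1/4) = 121.68 K.
T₂ = [1361×0.40/(4×5.67×10⁻⁸×5.57²)]^(1/4) = 93.79 K.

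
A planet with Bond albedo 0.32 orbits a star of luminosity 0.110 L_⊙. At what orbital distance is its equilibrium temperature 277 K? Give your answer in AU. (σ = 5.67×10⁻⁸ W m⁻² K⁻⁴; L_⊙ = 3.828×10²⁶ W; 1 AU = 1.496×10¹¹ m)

L = 0.110 × 3.828×10²⁶ = 4.21×10²⁵ W.
From T_eq⁴ = L(1−A)/(16πσd²): d = √[L(1−A)/(16πσT_eq⁴)].
d = √[4.21×10²⁵ × 0.68 / (16π × 5.67×10⁻⁸ × (277)⁴)] = 4.13×10¹⁰ m = 0.276 AU.

d ≈ 0.276 AU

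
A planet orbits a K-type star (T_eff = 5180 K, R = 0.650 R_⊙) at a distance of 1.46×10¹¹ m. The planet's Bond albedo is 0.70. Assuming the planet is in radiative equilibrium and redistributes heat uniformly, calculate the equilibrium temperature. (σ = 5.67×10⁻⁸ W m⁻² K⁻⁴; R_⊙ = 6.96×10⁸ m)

T_eq ≈ 151 K

R_⋆ = 0.650 × 6.96×10⁸ = 4.52×10⁸ m.
L = 4πR_⋆²σT_⋆⁴ = 4π(4.52×10⁸)² × 5.67×10⁻⁸ × (5180)⁴ = 1.05×10²⁶ W.
S = L/(4πd²) = 392 W m⁻².
Energy balance: absorbed = emitted ⇒ πR²·S(1−A) = 4πR²·σT_eq⁴, so T_eq⁴ = S(1−A)/(4σ).
T_eq = [392 × 0.30 / (4 × 5.67×10⁻⁸)]^(1/4) = (5.18×10⁸)^(1/4) = 151 K.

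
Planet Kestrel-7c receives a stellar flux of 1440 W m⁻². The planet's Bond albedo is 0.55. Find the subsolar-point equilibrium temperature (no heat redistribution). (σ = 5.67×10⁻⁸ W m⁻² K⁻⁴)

At the subsolar point the surface absorbs S(1−A) and emits σT⁴ per unit area — no factor of 4, since only the local patch is in balance.
T = [1440 × 0.45 / 5.67×10⁻⁸]^(1/4) = (1.14×10¹⁰)^(1/4) = 327 K.

T_ss ≈ 327 K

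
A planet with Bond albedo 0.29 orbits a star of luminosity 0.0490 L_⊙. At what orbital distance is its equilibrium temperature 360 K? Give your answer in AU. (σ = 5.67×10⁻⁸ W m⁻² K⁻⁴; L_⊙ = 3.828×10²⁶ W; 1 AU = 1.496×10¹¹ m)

d ≈ 0.111 AU

L = 0.0490 × 3.828×10²⁶ = 1.88×10²⁵ W.
From T_eq⁴ = L(1−A)/(16πσd²): d = √[L(1−A)/(16πσT_eq⁴)].
d = √[1.88×10²⁵ × 0.71 / (16π × 5.67×10⁻⁸ × (360)⁴)] = 1.67×10¹⁰ m = 0.111 AU.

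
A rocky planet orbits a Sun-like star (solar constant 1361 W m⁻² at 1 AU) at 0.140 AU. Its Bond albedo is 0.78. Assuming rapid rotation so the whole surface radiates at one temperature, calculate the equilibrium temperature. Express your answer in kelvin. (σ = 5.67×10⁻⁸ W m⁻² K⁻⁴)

Flux at 0.140 AU: S = 1361/0.140² = 6.94×10⁴ W m⁻².
Energy balance: absorbed = emitted ⇒ πR²·S(1−A) = 4πR²·σT_eq⁴, so T_eq⁴ = S(1−A)/(4σ).
T_eq = [6.94×10⁴ × 0.22 / (4 × 5.67×10⁻⁸)]^(1/4) = (6.74×10¹⁰)^(1/4) = 509 K.

T_eq ≈ 509 K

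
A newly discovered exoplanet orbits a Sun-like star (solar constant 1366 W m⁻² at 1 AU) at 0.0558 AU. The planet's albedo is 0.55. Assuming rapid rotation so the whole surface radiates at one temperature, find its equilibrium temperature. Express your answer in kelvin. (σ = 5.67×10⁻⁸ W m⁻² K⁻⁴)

T_eq ≈ 966 K

Flux at 0.0558 AU: S = 1366/0.0558² = 4.39×10⁵ W m⁻².
Energy balance: absorbed = emitted ⇒ πR²·S(1−A) = 4πR²·σT_eq⁴, so T_eq⁴ = S(1−A)/(4σ).
T_eq = [4.39×10⁵ × 0.45 / (4 × 5.67×10⁻⁸)]^(1/4) = (8.70×10¹¹)^(1/4) = 966 K.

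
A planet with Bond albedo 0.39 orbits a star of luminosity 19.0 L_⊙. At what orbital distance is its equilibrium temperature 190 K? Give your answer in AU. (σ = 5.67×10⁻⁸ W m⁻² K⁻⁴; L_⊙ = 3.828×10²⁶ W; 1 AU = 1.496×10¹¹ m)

d ≈ 7.31 AU

L = 19.0 × 3.828×10²⁶ = 7.27×10²⁷ W.
From T_eq⁴ = L(1−A)/(16πσd²): d = √[L(1−A)/(16πσT_eq⁴)].
d = √[7.27×10²⁷ × 0.61 / (16π × 5.67×10⁻⁸ × (190)⁴)] = 1.09×10¹² m = 7.31 AU.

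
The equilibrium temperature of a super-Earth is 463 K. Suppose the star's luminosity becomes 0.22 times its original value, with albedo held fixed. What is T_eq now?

T_eq ≈ 317 K

T_eq ∝ L^(1/4) · d^(−1/2).
T′ = 463 × 0.22^(1/4) = 317 K.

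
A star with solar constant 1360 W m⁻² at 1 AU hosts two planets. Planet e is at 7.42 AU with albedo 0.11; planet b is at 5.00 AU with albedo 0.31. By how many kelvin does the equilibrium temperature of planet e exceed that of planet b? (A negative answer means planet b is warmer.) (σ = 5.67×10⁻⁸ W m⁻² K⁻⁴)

ΔT ≈ -14.2 K

T_eq = [S₀(1−A)/(4σd²)]^(1/4), so T ∝ (1−A)^(1/4) / √d.
T₁ = [1360×0.89/(4×5.67×10⁻⁸×7.42²)]^(1/4) = 99.22 K.
T₂ = [1360×0.69/(4×5.67×10⁻⁸×5.00²)]^(1/4) = 113.42 K.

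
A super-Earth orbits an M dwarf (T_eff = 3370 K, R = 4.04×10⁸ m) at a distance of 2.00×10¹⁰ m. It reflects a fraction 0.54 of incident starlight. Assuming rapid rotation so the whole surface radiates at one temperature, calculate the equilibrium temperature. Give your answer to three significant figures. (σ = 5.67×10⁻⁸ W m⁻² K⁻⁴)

L = 4πR_⋆²σT_⋆⁴ = 4π(4.04×10⁸)² × 5.67×10⁻⁸ × (3370)⁴ = 1.50×10²⁵ W.
S = L/(4πd²) = 2980 W m⁻².
Energy balance: absorbed = emitted ⇒ πR²·S(1−A) = 4πR²·σT_eq⁴, so T_eq⁴ = S(1−A)/(4σ).
T_eq = [2980 × 0.46 / (4 × 5.67×10⁻⁸)]^(1/4) = (6.05×10⁹)^(1/4) = 279 K.

T_eq ≈ 279 K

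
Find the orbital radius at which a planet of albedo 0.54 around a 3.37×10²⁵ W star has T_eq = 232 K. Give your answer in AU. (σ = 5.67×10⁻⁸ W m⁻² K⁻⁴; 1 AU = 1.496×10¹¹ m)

d ≈ 0.290 AU

From T_eq⁴ = L(1−A)/(16πσd²): d = √[L(1−A)/(16πσT_eq⁴)].
d = √[3.37×10²⁵ × 0.46 / (16π × 5.67×10⁻⁸ × (232)⁴)] = 4.33×10¹⁰ m = 0.290 AU.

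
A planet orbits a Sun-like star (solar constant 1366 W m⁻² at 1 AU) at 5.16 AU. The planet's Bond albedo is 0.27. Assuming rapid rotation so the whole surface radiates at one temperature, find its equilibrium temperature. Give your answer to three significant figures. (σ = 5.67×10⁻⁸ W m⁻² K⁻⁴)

T_eq ≈ 113 K

Flux at 5.16 AU: S = 1366/5.16² = 51.3 W m⁻².
Energy balance: absorbed = emitted ⇒ πR²·S(1−A) = 4πR²·σT_eq⁴, so T_eq⁴ = S(1−A)/(4σ).
T_eq = [51.3 × 0.73 / (4 × 5.67×10⁻⁸)]^(1/4) = (1.65×10⁸)^(1/4) = 113 K.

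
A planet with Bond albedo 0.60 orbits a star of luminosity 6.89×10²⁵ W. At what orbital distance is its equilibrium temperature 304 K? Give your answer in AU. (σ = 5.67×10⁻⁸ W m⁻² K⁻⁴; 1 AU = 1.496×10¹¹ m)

d ≈ 0.225 AU

From T_eq⁴ = L(1−A)/(16πσd²): d = √[L(1−A)/(16πσT_eq⁴)].
d = √[6.89×10²⁵ × 0.40 / (16π × 5.67×10⁻⁸ × (304)⁴)] = 3.36×10¹⁰ m = 0.225 AU.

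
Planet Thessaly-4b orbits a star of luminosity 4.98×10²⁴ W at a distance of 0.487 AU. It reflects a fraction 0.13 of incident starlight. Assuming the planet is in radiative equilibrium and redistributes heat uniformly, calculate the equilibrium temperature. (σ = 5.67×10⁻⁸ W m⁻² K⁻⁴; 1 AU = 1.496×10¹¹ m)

d = 0.487 AU = 7.29×10¹⁰ m.
Flux: S = L/(4πd²) = 4.98×10²⁴/(4π×(7.29×10¹⁰)²) = 74.7 W m⁻².
Energy balance: absorbed = emitted ⇒ πR²·S(1−A) = 4πR²·σT_eq⁴, so T_eq⁴ = S(1−A)/(4σ).
T_eq = [74.7 × 0.87 / (4 × 5.67×10⁻⁸)]^(1/4) = (2.86×10⁸)^(1/4) = 130 K.

T_eq ≈ 130 K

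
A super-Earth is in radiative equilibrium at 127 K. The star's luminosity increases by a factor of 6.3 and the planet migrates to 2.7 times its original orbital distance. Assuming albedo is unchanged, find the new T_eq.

T_eq ∝ L^(1/4) · d^(−1/2).
T′ = 127 × 6.3^(1/4) / 2.7^(1/2) = 122 K.

T_eq ≈ 122 K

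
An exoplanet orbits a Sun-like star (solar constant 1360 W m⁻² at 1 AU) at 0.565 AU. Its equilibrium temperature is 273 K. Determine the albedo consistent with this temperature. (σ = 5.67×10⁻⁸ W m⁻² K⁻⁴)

Flux at 0.565 AU: S = 1360/0.565² = 4260 W m⁻².
From T_eq⁴ = S(1−A)/(4σ): 1−A = 4σT_eq⁴/S.
1−A = 4 × 5.67×10⁻⁸ × (273)⁴ / 4260 = 0.296.

A ≈ 0.70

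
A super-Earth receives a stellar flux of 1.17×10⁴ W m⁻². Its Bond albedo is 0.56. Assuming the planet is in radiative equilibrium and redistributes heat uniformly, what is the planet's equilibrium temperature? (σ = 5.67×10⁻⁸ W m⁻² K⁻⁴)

T_eq ≈ 388 K

Energy balance: absorbed = emitted ⇒ πR²·S(1−A) = 4πR²·σT_eq⁴, so T_eq⁴ = S(1−A)/(4σ).
T_eq = [1.17×10⁴ × 0.44 / (4 × 5.67×10⁻⁸)]^(1/4) = (2.27×10¹⁰)^(1/4) = 388 K.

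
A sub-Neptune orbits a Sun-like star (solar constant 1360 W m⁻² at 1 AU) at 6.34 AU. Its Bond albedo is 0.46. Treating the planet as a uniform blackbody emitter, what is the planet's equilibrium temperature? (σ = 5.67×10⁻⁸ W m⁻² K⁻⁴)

T_eq ≈ 94.7 K

Flux at 6.34 AU: S = 1360/6.34² = 33.8 W m⁻².
Energy balance: absorbed = emitted ⇒ πR²·S(1−A) = 4πR²·σT_eq⁴, so T_eq⁴ = S(1−A)/(4σ).
T_eq = [33.8 × 0.54 / (4 × 5.67×10⁻⁸)]^(1/4) = (8.06×10⁷)^(1/4) = 94.7 K.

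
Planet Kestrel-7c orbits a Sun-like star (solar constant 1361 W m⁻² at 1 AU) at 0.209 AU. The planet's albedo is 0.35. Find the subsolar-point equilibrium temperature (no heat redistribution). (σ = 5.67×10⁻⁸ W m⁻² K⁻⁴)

Flux at 0.209 AU: S = 1361/0.209² = 3.12×10⁴ W m⁻².
At the subsolar point the surface absorbs S(1−A) and emits σT⁴ per unit area — no factor of 4, since only the local patch is in balance.
T = [3.12×10⁴ × 0.65 / 5.67×10⁻⁸]^(1/4) = (3.57×10¹¹)^(1/4) = 773 K.

T_ss ≈ 773 K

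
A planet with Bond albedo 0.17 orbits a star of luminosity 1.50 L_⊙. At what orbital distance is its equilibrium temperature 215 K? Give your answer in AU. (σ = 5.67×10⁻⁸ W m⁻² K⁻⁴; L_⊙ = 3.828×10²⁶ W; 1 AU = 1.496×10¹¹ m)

L = 1.50 × 3.828×10²⁶ = 5.74×10²⁶ W.
From T_eq⁴ = L(1−A)/(16πσd²): d = √[L(1−A)/(16πσT_eq⁴)].
d = √[5.74×10²⁶ × 0.83 / (16π × 5.67×10⁻⁸ × (215)⁴)] = 2.80×10¹¹ m = 1.87 AU.

d ≈ 1.87 AU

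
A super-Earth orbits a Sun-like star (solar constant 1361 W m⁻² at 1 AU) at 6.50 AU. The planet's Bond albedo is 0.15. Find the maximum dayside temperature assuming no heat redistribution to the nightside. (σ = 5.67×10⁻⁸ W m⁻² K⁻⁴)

Flux at 6.50 AU: S = 1361/6.50² = 32.2 W m⁻².
With no redistribution each surface element balances locally: S(1−A) = σT⁴.
T = [32.2 × 0.85 / 5.67×10⁻⁸]^(1/4) = (4.83×10⁸)^(1/4) = 148 K.

T_ss ≈ 148 K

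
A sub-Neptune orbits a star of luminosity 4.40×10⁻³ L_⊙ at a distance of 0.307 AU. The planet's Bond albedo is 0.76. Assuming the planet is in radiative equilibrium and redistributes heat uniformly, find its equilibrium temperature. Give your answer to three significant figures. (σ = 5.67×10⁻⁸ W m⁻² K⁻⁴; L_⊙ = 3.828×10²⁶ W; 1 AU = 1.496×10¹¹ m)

T_eq ≈ 90.6 K

d = 0.307 AU = 4.59×10¹⁰ m.
L = 4.40×10⁻³ × 3.828×10²⁶ = 1.68×10²⁴ W.
Flux: S = L/(4πd²) = 1.68×10²⁴/(4π×(4.59×10¹⁰)²) = 63.5 W m⁻².
Energy balance: absorbed = emitted ⇒ πR²·S(1−A) = 4πR²·σT_eq⁴, so T_eq⁴ = S(1−A)/(4σ).
T_eq = [63.5 × 0.24 / (4 × 5.67×10⁻⁸)]^(1/4) = (6.72×10⁷)^(1/4) = 90.6 K.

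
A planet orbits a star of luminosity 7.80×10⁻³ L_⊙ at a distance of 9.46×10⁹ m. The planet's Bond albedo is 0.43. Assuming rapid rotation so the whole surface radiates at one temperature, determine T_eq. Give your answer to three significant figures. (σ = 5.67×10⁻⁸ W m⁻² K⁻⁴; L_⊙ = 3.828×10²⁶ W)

T_eq ≈ 286 K

L = 7.80×10⁻³ × 3.828×10²⁶ = 2.99×10²⁴ W.
Flux: S = L/(4πd²) = 2.99×10²⁴/(4π×(9.46×10⁹)²) = 2660 W m⁻².
Energy balance: absorbed = emitted ⇒ πR²·S(1−A) = 4πR²·σT_eq⁴, so T_eq⁴ = S(1−A)/(4σ).
T_eq = [2660 × 0.57 / (4 × 5.67×10⁻⁸)]^(1/4) = (6.67×10⁹)^(1/4) = 286 K.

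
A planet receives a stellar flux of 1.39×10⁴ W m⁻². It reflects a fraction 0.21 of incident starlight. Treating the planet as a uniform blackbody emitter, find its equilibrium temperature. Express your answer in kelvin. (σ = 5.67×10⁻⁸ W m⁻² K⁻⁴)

Energy balance: absorbed = emitted ⇒ πR²·S(1−A) = 4πR²·σT_eq⁴, so T_eq⁴ = S(1−A)/(4σ).
T_eq = [1.39×10⁴ × 0.79 / (4 × 5.67×10⁻⁸)]^(1/4) = (4.84×10¹⁰)^(1/4) = 469 K.

T_eq ≈ 469 K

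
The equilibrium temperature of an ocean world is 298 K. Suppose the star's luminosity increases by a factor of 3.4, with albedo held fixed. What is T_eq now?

T_eq ∝ L^(1/4) · d^(−1/2).
T′ = 298 × 3.4^(1/4) = 405 K.

T_eq ≈ 405 K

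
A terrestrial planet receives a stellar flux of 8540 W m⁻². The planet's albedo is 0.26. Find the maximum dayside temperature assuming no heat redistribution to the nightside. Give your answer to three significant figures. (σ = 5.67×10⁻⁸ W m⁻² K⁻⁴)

With no redistribution each surface element balances locally: S(1−A) = σT⁴.
T = [8540 × 0.74 / 5.67×10⁻⁸]^(1/4) = (1.11×10¹¹)^(1/4) = 578 K.

T_ss ≈ 578 K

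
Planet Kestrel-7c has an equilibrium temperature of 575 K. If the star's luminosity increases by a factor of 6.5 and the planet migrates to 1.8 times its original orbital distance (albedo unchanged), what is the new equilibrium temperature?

T_eq ≈ 684 K

T_eq ∝ L^(1/4) · d^(−1/2).
T′ = 575 × 6.5^(1/4) / 1.8^(1/2) = 684 K.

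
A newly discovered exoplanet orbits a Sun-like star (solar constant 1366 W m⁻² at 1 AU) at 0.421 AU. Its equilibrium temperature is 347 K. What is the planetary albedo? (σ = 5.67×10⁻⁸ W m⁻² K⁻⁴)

Flux at 0.421 AU: S = 1366/0.421² = 7710 W m⁻².
From T_eq⁴ = S(1−A)/(4σ): 1−A = 4σT_eq⁴/S.
1−A = 4 × 5.67×10⁻⁸ × (347)⁴ / 7710 = 0.427.

A ≈ 0.57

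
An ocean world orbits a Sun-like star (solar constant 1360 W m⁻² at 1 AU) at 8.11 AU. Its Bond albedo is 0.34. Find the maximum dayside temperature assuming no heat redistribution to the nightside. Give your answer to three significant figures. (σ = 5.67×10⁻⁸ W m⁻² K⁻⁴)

T_ss ≈ 125 K

Flux at 8.11 AU: S = 1360/8.11² = 20.7 W m⁻².
With no redistribution each surface element balances locally: S(1−A) = σT⁴.
T = [20.7 × 0.66 / 5.67×10⁻⁸]^(1/4) = (2.41×10⁸)^(1/4) = 125 K.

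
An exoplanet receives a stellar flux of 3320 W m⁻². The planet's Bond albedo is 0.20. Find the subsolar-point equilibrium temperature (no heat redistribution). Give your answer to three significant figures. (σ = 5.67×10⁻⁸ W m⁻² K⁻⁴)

T_ss ≈ 465 K

At the subsolar point the surface absorbs S(1−A) and emits σT⁴ per unit area — no factor of 4, since only the local patch is in balance.
T = [3320 × 0.80 / 5.67×10⁻⁸]^(1/4) = (4.68×10¹⁰)^(1/4) = 465 K.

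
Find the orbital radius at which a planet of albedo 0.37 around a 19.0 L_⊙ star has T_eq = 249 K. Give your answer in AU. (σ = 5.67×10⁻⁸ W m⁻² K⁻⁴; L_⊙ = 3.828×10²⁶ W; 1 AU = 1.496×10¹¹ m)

L = 19.0 × 3.828×10²⁶ = 7.27×10²⁷ W.
From T_eq⁴ = L(1−A)/(16πσd²): d = √[L(1−A)/(16πσT_eq⁴)].
d = √[7.27×10²⁷ × 0.63 / (16π × 5.67×10⁻⁸ × (249)⁴)] = 6.47×10¹¹ m = 4.32 AU.

d ≈ 4.32 AU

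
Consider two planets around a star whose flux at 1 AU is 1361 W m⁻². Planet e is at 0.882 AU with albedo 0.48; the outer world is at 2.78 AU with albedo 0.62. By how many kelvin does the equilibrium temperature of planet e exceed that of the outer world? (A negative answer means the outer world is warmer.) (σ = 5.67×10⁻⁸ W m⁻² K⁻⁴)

ΔT ≈ 120.6 K

T_eq = [S₀(1−A)/(4σd²)]^(1/4), so T ∝ (1−A)^(1/4) / √d.
T₁ = [1361×0.52/(4×5.67×10⁻⁸×0.882²)]^(1/4) = 251.66 K.
T₂ = [1361×0.38/(4×5.67×10⁻⁸×2.78²)]^(1/4) = 131.06 K.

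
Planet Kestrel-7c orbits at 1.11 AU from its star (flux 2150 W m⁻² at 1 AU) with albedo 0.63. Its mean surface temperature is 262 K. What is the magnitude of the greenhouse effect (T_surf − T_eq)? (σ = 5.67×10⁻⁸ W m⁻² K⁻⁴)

ΔT ≈ 31.0 K

S = 2150/1.11² = 1745 W m⁻².
T_eq = [S(1−A)/(4σ)]^(1/4) = [1745×0.37/(4×5.67×10⁻⁸)]^(1/4) = 231.0 K.
ΔT = T_surf − T_eq = 262 − 231.0.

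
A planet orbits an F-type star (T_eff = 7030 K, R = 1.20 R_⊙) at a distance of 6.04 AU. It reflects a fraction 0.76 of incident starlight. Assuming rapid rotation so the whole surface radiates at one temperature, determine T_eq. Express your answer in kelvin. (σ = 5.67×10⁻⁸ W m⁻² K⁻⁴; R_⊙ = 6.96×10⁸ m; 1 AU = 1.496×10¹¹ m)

T_eq ≈ 106 K

R_⋆ = 1.20 × 6.96×10⁸ = 8.35×10⁸ m.
d = 6.04 AU = 9.04×10¹¹ m.
L = 4πR_⋆²σT_⋆⁴ = 4π(8.35×10⁸)² × 5.67×10⁻⁸ × (7030)⁴ = 1.21×10²⁷ W.
S = L/(4πd²) = 118 W m⁻².
Energy balance: absorbed = emitted ⇒ πR²·S(1−A) = 4πR²·σT_eq⁴, so T_eq⁴ = S(1−A)/(4σ).
T_eq = [118 × 0.24 / (4 × 5.67×10⁻⁸)]^(1/4) = (1.25×10⁸)^(1/4) = 106 K.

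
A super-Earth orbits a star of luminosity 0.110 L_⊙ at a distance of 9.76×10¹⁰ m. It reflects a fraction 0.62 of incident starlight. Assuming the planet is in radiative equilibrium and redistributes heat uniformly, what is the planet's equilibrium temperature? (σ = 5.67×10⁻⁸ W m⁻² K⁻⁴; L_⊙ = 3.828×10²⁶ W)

T_eq ≈ 156 K

L = 0.110 × 3.828×10²⁶ = 4.21×10²⁵ W.
Flux: S = L/(4πd²) = 4.21×10²⁵/(4π×(9.76×10¹⁰)²) = 352 W m⁻².
Energy balance: absorbed = emitted ⇒ πR²·S(1−A) = 4πR²·σT_eq⁴, so T_eq⁴ = S(1−A)/(4σ).
T_eq = [352 × 0.38 / (4 × 5.67×10⁻⁸)]^(1/4) = (5.89×10⁸)^(1/4) = 156 K.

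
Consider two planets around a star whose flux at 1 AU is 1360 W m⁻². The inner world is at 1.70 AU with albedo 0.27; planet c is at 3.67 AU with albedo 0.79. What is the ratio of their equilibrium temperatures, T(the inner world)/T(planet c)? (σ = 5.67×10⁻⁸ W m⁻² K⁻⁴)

T₁/T₂ ≈ 2.006

T_eq = [S₀(1−A)/(4σd²)]^(1/4), so T ∝ (1−A)^(1/4) / √d.
T₁ = [1360×0.73/(4×5.67×10⁻⁸×1.70²)]^(1/4) = 197.28 K.
T₂ = [1360×0.21/(4×5.67×10⁻⁸×3.67²)]^(1/4) = 98.33 K.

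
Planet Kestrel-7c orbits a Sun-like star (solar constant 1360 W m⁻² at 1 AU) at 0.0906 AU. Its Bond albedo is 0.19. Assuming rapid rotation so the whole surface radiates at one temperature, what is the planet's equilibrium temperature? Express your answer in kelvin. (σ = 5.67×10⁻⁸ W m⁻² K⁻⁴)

T_eq ≈ 877 K

Flux at 0.0906 AU: S = 1360/0.0906² = 1.66×10⁵ W m⁻².
Energy balance: absorbed = emitted ⇒ πR²·S(1−A) = 4πR²·σT_eq⁴, so T_eq⁴ = S(1−A)/(4σ).
T_eq = [1.66×10⁵ × 0.81 / (4 × 5.67×10⁻⁸)]^(1/4) = (5.92×10¹¹)^(1/4) = 877 K.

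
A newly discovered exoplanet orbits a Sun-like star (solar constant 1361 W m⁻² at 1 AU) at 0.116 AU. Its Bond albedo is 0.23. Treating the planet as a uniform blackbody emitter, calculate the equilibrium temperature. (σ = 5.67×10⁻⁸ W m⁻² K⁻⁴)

T_eq ≈ 766 K

Flux at 0.116 AU: S = 1361/0.116² = 1.01×10⁵ W m⁻².
Energy balance: absorbed = emitted ⇒ πR²·S(1−A) = 4πR²·σT_eq⁴, so T_eq⁴ = S(1−A)/(4σ).
T_eq = [1.01×10⁵ × 0.77 / (4 × 5.67×10⁻⁸)]^(1/4) = (3.43×10¹¹)^(1/4) = 766 K.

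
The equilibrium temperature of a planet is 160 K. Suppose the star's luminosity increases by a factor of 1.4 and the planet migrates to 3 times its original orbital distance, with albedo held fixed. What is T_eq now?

T_eq ≈ 100 K

T_eq ∝ L^(1/4) · d^(−1/2).
T′ = 160 × 1.4^(1/4) / 3^(1/2) = 100 K.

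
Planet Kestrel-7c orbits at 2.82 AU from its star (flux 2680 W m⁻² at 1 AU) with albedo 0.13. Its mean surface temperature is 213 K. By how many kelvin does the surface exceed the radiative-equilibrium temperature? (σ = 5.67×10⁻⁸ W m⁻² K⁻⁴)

S = 2680/2.82² = 337.0 W m⁻².
T_eq = [S(1−A)/(4σ)]^(1/4) = [337.0×0.87/(4×5.67×10⁻⁸)]^(1/4) = 189.6 K.
ΔT = T_surf − T_eq = 213 − 189.6.

ΔT ≈ 23.4 K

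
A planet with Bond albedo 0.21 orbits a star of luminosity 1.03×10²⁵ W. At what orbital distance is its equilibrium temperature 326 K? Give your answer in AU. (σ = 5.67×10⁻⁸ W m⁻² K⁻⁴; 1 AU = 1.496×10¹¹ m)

d ≈ 0.106 AU

From T_eq⁴ = L(1−A)/(16πσd²): d = √[L(1−A)/(16πσT_eq⁴)].
d = √[1.03×10²⁵ × 0.79 / (16π × 5.67×10⁻⁸ × (326)⁴)] = 1.59×10¹⁰ m = 0.106 AU.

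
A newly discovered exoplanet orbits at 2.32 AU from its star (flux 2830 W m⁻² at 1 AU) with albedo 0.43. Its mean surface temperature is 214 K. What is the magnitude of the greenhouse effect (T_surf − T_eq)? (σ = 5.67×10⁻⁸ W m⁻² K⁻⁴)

S = 2830/2.32² = 525.8 W m⁻².
T_eq = [S(1−A)/(4σ)]^(1/4) = [525.8×0.57/(4×5.67×10⁻⁸)]^(1/4) = 190.7 K.
ΔT = T_surf − T_eq = 214 − 190.7.

ΔT ≈ 23.3 K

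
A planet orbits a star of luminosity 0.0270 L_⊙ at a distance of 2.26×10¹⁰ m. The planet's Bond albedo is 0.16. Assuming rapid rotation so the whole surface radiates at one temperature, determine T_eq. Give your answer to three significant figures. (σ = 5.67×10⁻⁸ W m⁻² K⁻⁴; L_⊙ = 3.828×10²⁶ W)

T_eq ≈ 278 K

L = 0.0270 × 3.828×10²⁶ = 1.03×10²⁵ W.
Flux: S = L/(4πd²) = 1.03×10²⁵/(4π×(2.26×10¹⁰)²) = 1610 W m⁻².
Energy balance: absorbed = emitted ⇒ πR²·S(1−A) = 4πR²·σT_eq⁴, so T_eq⁴ = S(1−A)/(4σ).
T_eq = [1610 × 0.84 / (4 × 5.67×10⁻⁸)]^(1/4) = (5.96×10⁹)^(1/4) = 278 K.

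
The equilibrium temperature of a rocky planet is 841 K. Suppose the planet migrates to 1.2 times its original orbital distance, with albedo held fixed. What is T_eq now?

T_eq ≈ 768 K

T_eq ∝ L^(1/4) · d^(−1/2).
T′ = 841 / 1.2^(1/2) = 768 K.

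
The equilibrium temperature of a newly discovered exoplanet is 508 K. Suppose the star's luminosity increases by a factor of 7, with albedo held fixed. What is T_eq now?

T_eq ∝ L^(1/4) · d^(−1/2).
T′ = 508 × 7^(1/4) = 826 K.

T_eq ≈ 826 K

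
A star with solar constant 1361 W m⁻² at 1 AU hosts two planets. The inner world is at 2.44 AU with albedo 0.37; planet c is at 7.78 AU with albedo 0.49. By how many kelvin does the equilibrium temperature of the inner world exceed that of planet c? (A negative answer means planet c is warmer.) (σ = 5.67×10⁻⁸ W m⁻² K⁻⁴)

ΔT ≈ 74.4 K

T_eq = [S₀(1−A)/(4σd²)]^(1/4), so T ∝ (1−A)^(1/4) / √d.
T₁ = [1361×0.63/(4×5.67×10⁻⁸×2.44²)]^(1/4) = 158.74 K.
T₂ = [1361×0.51/(4×5.67×10⁻⁸×7.78²)]^(1/4) = 84.33 K.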